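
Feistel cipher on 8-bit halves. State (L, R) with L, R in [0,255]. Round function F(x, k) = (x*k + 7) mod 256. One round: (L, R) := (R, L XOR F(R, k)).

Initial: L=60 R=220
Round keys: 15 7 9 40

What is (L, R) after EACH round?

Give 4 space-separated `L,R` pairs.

Round 1 (k=15): L=220 R=215
Round 2 (k=7): L=215 R=52
Round 3 (k=9): L=52 R=12
Round 4 (k=40): L=12 R=211

Answer: 220,215 215,52 52,12 12,211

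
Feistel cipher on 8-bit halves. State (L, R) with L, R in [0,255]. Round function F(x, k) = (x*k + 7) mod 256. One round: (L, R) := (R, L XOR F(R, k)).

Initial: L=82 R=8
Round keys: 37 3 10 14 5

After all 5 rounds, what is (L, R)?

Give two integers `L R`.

Answer: 93 6

Derivation:
Round 1 (k=37): L=8 R=125
Round 2 (k=3): L=125 R=118
Round 3 (k=10): L=118 R=222
Round 4 (k=14): L=222 R=93
Round 5 (k=5): L=93 R=6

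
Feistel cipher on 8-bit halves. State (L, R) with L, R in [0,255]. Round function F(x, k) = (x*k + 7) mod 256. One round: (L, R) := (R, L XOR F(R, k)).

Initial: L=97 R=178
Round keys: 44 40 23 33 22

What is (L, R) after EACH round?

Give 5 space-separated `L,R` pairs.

Answer: 178,254 254,5 5,132 132,14 14,191

Derivation:
Round 1 (k=44): L=178 R=254
Round 2 (k=40): L=254 R=5
Round 3 (k=23): L=5 R=132
Round 4 (k=33): L=132 R=14
Round 5 (k=22): L=14 R=191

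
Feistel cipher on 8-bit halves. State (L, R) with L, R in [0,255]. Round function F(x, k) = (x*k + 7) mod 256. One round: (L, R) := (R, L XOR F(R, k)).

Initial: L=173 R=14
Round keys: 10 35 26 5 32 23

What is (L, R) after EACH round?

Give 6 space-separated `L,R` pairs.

Answer: 14,62 62,143 143,179 179,9 9,148 148,90

Derivation:
Round 1 (k=10): L=14 R=62
Round 2 (k=35): L=62 R=143
Round 3 (k=26): L=143 R=179
Round 4 (k=5): L=179 R=9
Round 5 (k=32): L=9 R=148
Round 6 (k=23): L=148 R=90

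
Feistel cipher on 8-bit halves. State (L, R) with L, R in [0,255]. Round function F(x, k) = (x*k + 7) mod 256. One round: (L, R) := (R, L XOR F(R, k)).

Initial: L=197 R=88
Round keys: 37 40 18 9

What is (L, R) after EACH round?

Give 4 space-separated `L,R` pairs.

Round 1 (k=37): L=88 R=122
Round 2 (k=40): L=122 R=79
Round 3 (k=18): L=79 R=239
Round 4 (k=9): L=239 R=33

Answer: 88,122 122,79 79,239 239,33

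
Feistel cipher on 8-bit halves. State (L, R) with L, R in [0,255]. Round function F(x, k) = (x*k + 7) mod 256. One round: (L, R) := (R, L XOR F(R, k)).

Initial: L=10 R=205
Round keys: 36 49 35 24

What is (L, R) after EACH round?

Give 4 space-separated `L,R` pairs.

Answer: 205,209 209,197 197,39 39,106

Derivation:
Round 1 (k=36): L=205 R=209
Round 2 (k=49): L=209 R=197
Round 3 (k=35): L=197 R=39
Round 4 (k=24): L=39 R=106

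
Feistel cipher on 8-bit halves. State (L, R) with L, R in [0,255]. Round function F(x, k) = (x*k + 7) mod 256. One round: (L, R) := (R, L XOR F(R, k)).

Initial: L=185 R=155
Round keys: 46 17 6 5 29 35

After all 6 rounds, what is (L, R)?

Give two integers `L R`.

Answer: 122 27

Derivation:
Round 1 (k=46): L=155 R=88
Round 2 (k=17): L=88 R=68
Round 3 (k=6): L=68 R=199
Round 4 (k=5): L=199 R=174
Round 5 (k=29): L=174 R=122
Round 6 (k=35): L=122 R=27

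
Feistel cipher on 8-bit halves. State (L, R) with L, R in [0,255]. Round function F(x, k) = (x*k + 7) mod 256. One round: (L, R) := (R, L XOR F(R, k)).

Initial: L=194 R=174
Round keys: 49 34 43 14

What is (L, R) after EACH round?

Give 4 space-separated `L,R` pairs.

Round 1 (k=49): L=174 R=151
Round 2 (k=34): L=151 R=187
Round 3 (k=43): L=187 R=231
Round 4 (k=14): L=231 R=18

Answer: 174,151 151,187 187,231 231,18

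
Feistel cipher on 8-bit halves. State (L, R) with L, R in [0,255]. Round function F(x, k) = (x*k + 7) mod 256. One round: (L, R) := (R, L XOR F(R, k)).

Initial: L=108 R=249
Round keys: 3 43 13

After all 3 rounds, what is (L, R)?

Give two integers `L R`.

Answer: 104 209

Derivation:
Round 1 (k=3): L=249 R=158
Round 2 (k=43): L=158 R=104
Round 3 (k=13): L=104 R=209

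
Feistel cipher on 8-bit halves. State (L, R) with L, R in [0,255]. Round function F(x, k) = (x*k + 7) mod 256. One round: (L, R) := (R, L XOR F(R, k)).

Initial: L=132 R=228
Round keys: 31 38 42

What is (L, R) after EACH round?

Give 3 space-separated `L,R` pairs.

Answer: 228,39 39,53 53,158

Derivation:
Round 1 (k=31): L=228 R=39
Round 2 (k=38): L=39 R=53
Round 3 (k=42): L=53 R=158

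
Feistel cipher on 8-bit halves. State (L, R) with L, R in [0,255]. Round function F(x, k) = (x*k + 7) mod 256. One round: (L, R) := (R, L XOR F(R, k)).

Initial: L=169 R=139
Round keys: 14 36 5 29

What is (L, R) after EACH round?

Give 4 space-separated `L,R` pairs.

Answer: 139,8 8,172 172,107 107,138

Derivation:
Round 1 (k=14): L=139 R=8
Round 2 (k=36): L=8 R=172
Round 3 (k=5): L=172 R=107
Round 4 (k=29): L=107 R=138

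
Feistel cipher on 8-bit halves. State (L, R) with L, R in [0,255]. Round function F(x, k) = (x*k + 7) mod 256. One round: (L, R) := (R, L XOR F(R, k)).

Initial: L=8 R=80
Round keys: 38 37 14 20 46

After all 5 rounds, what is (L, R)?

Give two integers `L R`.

Answer: 53 193

Derivation:
Round 1 (k=38): L=80 R=239
Round 2 (k=37): L=239 R=194
Round 3 (k=14): L=194 R=76
Round 4 (k=20): L=76 R=53
Round 5 (k=46): L=53 R=193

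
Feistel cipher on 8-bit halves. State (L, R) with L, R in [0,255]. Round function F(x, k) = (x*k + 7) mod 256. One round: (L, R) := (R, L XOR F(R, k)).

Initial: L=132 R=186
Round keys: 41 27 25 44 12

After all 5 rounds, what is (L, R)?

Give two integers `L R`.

Answer: 235 245

Derivation:
Round 1 (k=41): L=186 R=85
Round 2 (k=27): L=85 R=68
Round 3 (k=25): L=68 R=254
Round 4 (k=44): L=254 R=235
Round 5 (k=12): L=235 R=245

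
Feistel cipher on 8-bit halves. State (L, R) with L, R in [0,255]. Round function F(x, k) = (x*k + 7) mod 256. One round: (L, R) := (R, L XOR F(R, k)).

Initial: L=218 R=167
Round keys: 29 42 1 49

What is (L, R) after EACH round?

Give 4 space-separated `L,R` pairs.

Answer: 167,40 40,48 48,31 31,198

Derivation:
Round 1 (k=29): L=167 R=40
Round 2 (k=42): L=40 R=48
Round 3 (k=1): L=48 R=31
Round 4 (k=49): L=31 R=198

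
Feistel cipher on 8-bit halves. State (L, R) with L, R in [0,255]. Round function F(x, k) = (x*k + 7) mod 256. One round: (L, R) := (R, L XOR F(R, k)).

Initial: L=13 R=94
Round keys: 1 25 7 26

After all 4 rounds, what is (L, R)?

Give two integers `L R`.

Round 1 (k=1): L=94 R=104
Round 2 (k=25): L=104 R=113
Round 3 (k=7): L=113 R=118
Round 4 (k=26): L=118 R=114

Answer: 118 114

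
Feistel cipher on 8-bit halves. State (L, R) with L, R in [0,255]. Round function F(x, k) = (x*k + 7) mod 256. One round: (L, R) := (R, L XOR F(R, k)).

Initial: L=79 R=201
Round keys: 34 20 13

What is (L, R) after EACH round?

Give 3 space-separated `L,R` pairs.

Answer: 201,246 246,246 246,115

Derivation:
Round 1 (k=34): L=201 R=246
Round 2 (k=20): L=246 R=246
Round 3 (k=13): L=246 R=115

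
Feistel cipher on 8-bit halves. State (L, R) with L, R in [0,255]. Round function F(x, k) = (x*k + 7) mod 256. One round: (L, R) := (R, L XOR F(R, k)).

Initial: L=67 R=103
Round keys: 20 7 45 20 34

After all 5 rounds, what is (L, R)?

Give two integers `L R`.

Answer: 195 170

Derivation:
Round 1 (k=20): L=103 R=80
Round 2 (k=7): L=80 R=80
Round 3 (k=45): L=80 R=71
Round 4 (k=20): L=71 R=195
Round 5 (k=34): L=195 R=170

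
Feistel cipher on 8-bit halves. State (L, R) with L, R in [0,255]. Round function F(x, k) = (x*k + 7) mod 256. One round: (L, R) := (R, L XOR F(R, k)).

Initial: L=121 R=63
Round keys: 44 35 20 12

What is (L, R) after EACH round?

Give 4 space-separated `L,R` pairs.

Answer: 63,162 162,18 18,205 205,177

Derivation:
Round 1 (k=44): L=63 R=162
Round 2 (k=35): L=162 R=18
Round 3 (k=20): L=18 R=205
Round 4 (k=12): L=205 R=177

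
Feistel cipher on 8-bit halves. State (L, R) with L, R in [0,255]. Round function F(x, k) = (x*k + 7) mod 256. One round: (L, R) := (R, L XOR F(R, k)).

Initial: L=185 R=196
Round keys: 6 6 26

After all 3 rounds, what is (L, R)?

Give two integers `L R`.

Answer: 47 235

Derivation:
Round 1 (k=6): L=196 R=38
Round 2 (k=6): L=38 R=47
Round 3 (k=26): L=47 R=235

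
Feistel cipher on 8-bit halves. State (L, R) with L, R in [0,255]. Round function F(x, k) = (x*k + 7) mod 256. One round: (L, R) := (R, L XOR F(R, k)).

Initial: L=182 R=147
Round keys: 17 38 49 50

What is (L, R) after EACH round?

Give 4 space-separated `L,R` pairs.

Answer: 147,124 124,252 252,63 63,169

Derivation:
Round 1 (k=17): L=147 R=124
Round 2 (k=38): L=124 R=252
Round 3 (k=49): L=252 R=63
Round 4 (k=50): L=63 R=169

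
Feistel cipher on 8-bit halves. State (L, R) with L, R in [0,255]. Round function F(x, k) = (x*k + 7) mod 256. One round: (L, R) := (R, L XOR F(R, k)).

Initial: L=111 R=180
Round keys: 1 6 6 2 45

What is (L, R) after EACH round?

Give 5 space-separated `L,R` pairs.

Round 1 (k=1): L=180 R=212
Round 2 (k=6): L=212 R=75
Round 3 (k=6): L=75 R=29
Round 4 (k=2): L=29 R=10
Round 5 (k=45): L=10 R=212

Answer: 180,212 212,75 75,29 29,10 10,212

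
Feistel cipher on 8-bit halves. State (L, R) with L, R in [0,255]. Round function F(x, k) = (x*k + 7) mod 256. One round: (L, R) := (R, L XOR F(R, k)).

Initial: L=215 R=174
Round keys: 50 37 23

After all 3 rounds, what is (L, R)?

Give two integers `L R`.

Answer: 5 174

Derivation:
Round 1 (k=50): L=174 R=212
Round 2 (k=37): L=212 R=5
Round 3 (k=23): L=5 R=174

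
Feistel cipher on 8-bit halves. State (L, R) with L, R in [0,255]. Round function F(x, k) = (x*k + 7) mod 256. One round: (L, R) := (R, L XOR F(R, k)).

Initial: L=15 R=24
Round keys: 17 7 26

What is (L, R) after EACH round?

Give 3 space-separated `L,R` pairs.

Round 1 (k=17): L=24 R=144
Round 2 (k=7): L=144 R=239
Round 3 (k=26): L=239 R=221

Answer: 24,144 144,239 239,221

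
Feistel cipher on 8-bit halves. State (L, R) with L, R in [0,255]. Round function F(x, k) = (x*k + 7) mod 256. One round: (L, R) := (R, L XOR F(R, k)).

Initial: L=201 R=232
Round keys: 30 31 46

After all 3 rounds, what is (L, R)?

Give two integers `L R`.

Answer: 33 11

Derivation:
Round 1 (k=30): L=232 R=254
Round 2 (k=31): L=254 R=33
Round 3 (k=46): L=33 R=11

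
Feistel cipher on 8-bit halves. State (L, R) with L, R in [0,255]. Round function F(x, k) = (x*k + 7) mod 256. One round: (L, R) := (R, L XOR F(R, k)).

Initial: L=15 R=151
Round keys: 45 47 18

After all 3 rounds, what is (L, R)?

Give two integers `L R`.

Round 1 (k=45): L=151 R=157
Round 2 (k=47): L=157 R=77
Round 3 (k=18): L=77 R=236

Answer: 77 236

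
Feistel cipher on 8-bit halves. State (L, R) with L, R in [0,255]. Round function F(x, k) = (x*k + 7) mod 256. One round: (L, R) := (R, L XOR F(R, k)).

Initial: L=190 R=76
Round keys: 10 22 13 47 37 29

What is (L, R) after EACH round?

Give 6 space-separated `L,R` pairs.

Round 1 (k=10): L=76 R=65
Round 2 (k=22): L=65 R=209
Round 3 (k=13): L=209 R=229
Round 4 (k=47): L=229 R=195
Round 5 (k=37): L=195 R=211
Round 6 (k=29): L=211 R=45

Answer: 76,65 65,209 209,229 229,195 195,211 211,45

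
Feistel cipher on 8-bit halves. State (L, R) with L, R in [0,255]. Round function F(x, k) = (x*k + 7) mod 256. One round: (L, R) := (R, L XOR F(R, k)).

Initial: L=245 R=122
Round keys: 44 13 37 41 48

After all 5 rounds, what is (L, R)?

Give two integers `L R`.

Round 1 (k=44): L=122 R=10
Round 2 (k=13): L=10 R=243
Round 3 (k=37): L=243 R=44
Round 4 (k=41): L=44 R=224
Round 5 (k=48): L=224 R=43

Answer: 224 43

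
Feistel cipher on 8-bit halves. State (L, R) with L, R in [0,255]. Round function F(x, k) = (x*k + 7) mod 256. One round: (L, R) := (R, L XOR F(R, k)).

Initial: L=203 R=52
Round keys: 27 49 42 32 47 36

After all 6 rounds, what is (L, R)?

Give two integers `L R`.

Round 1 (k=27): L=52 R=72
Round 2 (k=49): L=72 R=251
Round 3 (k=42): L=251 R=125
Round 4 (k=32): L=125 R=92
Round 5 (k=47): L=92 R=150
Round 6 (k=36): L=150 R=67

Answer: 150 67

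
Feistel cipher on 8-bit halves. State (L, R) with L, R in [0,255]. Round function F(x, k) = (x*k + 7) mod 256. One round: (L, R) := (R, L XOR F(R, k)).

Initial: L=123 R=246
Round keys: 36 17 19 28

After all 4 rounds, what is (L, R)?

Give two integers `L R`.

Round 1 (k=36): L=246 R=228
Round 2 (k=17): L=228 R=221
Round 3 (k=19): L=221 R=138
Round 4 (k=28): L=138 R=194

Answer: 138 194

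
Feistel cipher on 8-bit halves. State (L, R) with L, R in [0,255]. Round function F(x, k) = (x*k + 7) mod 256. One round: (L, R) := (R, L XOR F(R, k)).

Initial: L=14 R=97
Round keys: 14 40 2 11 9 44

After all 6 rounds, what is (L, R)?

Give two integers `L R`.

Answer: 248 118

Derivation:
Round 1 (k=14): L=97 R=91
Round 2 (k=40): L=91 R=94
Round 3 (k=2): L=94 R=152
Round 4 (k=11): L=152 R=209
Round 5 (k=9): L=209 R=248
Round 6 (k=44): L=248 R=118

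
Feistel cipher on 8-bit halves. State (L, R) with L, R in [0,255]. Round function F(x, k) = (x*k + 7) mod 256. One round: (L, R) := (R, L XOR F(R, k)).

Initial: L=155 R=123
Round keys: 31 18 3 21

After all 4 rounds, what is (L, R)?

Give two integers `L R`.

Answer: 22 203

Derivation:
Round 1 (k=31): L=123 R=119
Round 2 (k=18): L=119 R=30
Round 3 (k=3): L=30 R=22
Round 4 (k=21): L=22 R=203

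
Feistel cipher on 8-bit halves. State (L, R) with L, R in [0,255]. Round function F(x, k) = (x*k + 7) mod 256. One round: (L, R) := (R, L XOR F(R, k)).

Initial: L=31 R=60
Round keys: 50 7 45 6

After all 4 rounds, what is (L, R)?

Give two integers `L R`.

Answer: 166 176

Derivation:
Round 1 (k=50): L=60 R=160
Round 2 (k=7): L=160 R=91
Round 3 (k=45): L=91 R=166
Round 4 (k=6): L=166 R=176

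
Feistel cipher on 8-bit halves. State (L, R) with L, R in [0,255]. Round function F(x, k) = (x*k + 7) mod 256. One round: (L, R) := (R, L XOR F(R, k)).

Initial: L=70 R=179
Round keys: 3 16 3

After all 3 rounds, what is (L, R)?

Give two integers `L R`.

Round 1 (k=3): L=179 R=102
Round 2 (k=16): L=102 R=212
Round 3 (k=3): L=212 R=229

Answer: 212 229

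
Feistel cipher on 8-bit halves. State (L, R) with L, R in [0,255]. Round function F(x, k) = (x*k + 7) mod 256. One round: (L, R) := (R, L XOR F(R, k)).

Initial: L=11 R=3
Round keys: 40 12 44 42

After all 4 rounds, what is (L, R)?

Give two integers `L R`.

Answer: 131 241

Derivation:
Round 1 (k=40): L=3 R=116
Round 2 (k=12): L=116 R=116
Round 3 (k=44): L=116 R=131
Round 4 (k=42): L=131 R=241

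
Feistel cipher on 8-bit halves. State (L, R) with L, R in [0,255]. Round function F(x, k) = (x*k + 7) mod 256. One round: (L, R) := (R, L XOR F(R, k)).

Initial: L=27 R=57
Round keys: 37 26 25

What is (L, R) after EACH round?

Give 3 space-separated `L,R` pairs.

Answer: 57,95 95,148 148,36

Derivation:
Round 1 (k=37): L=57 R=95
Round 2 (k=26): L=95 R=148
Round 3 (k=25): L=148 R=36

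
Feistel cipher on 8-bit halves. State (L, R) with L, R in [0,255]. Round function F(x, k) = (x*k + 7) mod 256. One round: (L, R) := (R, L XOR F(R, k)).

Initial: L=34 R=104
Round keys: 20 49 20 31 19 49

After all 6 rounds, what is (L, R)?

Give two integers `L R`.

Round 1 (k=20): L=104 R=5
Round 2 (k=49): L=5 R=148
Round 3 (k=20): L=148 R=146
Round 4 (k=31): L=146 R=33
Round 5 (k=19): L=33 R=232
Round 6 (k=49): L=232 R=78

Answer: 232 78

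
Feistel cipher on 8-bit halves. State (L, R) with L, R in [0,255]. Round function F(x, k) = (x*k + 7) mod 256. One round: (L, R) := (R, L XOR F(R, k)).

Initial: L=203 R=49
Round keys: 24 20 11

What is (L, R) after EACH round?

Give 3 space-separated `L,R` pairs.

Round 1 (k=24): L=49 R=84
Round 2 (k=20): L=84 R=166
Round 3 (k=11): L=166 R=125

Answer: 49,84 84,166 166,125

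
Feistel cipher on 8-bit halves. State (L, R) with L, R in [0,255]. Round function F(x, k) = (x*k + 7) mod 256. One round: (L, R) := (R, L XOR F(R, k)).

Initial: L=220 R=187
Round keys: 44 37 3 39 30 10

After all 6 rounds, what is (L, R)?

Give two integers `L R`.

Round 1 (k=44): L=187 R=247
Round 2 (k=37): L=247 R=1
Round 3 (k=3): L=1 R=253
Round 4 (k=39): L=253 R=147
Round 5 (k=30): L=147 R=188
Round 6 (k=10): L=188 R=204

Answer: 188 204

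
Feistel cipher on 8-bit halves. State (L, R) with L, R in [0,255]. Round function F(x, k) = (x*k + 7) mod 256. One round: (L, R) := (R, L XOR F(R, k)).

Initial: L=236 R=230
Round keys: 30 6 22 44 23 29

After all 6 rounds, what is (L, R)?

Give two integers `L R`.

Answer: 217 36

Derivation:
Round 1 (k=30): L=230 R=23
Round 2 (k=6): L=23 R=119
Round 3 (k=22): L=119 R=86
Round 4 (k=44): L=86 R=184
Round 5 (k=23): L=184 R=217
Round 6 (k=29): L=217 R=36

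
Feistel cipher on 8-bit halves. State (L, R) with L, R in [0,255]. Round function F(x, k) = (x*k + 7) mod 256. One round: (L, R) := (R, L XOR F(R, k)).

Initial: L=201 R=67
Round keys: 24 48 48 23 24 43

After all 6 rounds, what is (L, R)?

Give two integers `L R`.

Answer: 54 163

Derivation:
Round 1 (k=24): L=67 R=134
Round 2 (k=48): L=134 R=100
Round 3 (k=48): L=100 R=65
Round 4 (k=23): L=65 R=186
Round 5 (k=24): L=186 R=54
Round 6 (k=43): L=54 R=163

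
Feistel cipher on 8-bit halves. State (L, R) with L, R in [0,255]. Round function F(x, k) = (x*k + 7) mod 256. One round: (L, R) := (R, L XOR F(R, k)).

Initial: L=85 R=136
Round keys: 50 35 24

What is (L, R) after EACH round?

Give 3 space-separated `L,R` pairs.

Round 1 (k=50): L=136 R=194
Round 2 (k=35): L=194 R=5
Round 3 (k=24): L=5 R=189

Answer: 136,194 194,5 5,189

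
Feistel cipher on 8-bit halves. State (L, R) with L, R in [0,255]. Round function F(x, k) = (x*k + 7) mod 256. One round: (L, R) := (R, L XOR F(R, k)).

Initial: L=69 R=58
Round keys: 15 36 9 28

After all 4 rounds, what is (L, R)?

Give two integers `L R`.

Round 1 (k=15): L=58 R=40
Round 2 (k=36): L=40 R=157
Round 3 (k=9): L=157 R=164
Round 4 (k=28): L=164 R=106

Answer: 164 106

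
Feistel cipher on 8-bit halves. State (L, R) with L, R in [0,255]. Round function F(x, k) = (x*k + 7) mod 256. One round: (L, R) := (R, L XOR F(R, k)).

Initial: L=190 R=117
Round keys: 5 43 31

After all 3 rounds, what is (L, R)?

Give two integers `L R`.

Answer: 116 253

Derivation:
Round 1 (k=5): L=117 R=238
Round 2 (k=43): L=238 R=116
Round 3 (k=31): L=116 R=253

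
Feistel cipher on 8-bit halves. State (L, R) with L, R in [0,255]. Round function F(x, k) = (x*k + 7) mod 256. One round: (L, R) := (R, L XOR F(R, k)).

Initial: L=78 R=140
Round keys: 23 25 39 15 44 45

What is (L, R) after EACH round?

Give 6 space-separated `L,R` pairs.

Round 1 (k=23): L=140 R=213
Round 2 (k=25): L=213 R=88
Round 3 (k=39): L=88 R=186
Round 4 (k=15): L=186 R=181
Round 5 (k=44): L=181 R=153
Round 6 (k=45): L=153 R=89

Answer: 140,213 213,88 88,186 186,181 181,153 153,89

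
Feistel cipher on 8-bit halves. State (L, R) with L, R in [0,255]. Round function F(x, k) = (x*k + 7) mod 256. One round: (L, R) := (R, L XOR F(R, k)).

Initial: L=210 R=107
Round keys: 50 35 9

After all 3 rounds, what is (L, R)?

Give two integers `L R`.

Answer: 207 113

Derivation:
Round 1 (k=50): L=107 R=63
Round 2 (k=35): L=63 R=207
Round 3 (k=9): L=207 R=113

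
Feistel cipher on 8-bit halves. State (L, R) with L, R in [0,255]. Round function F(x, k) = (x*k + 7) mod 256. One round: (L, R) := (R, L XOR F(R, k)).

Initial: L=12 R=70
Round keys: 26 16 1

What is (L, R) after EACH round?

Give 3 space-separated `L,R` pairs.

Round 1 (k=26): L=70 R=47
Round 2 (k=16): L=47 R=177
Round 3 (k=1): L=177 R=151

Answer: 70,47 47,177 177,151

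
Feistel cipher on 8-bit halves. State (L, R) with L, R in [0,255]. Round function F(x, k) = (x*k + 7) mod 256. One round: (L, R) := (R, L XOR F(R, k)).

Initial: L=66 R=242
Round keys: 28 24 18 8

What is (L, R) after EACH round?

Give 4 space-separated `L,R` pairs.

Answer: 242,61 61,77 77,76 76,42

Derivation:
Round 1 (k=28): L=242 R=61
Round 2 (k=24): L=61 R=77
Round 3 (k=18): L=77 R=76
Round 4 (k=8): L=76 R=42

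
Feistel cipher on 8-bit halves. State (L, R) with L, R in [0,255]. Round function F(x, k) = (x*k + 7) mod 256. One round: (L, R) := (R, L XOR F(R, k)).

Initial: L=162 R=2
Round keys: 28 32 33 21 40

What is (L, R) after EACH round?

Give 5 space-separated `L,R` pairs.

Answer: 2,157 157,165 165,209 209,137 137,190

Derivation:
Round 1 (k=28): L=2 R=157
Round 2 (k=32): L=157 R=165
Round 3 (k=33): L=165 R=209
Round 4 (k=21): L=209 R=137
Round 5 (k=40): L=137 R=190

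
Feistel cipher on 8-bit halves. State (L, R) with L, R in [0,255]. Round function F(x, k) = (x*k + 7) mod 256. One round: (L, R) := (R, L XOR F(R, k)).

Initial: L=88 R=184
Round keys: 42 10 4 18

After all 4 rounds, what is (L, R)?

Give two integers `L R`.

Round 1 (k=42): L=184 R=111
Round 2 (k=10): L=111 R=229
Round 3 (k=4): L=229 R=244
Round 4 (k=18): L=244 R=202

Answer: 244 202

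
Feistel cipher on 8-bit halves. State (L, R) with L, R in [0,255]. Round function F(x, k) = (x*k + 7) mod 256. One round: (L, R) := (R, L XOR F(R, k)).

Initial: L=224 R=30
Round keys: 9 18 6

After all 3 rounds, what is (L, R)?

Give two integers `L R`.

Round 1 (k=9): L=30 R=245
Round 2 (k=18): L=245 R=95
Round 3 (k=6): L=95 R=180

Answer: 95 180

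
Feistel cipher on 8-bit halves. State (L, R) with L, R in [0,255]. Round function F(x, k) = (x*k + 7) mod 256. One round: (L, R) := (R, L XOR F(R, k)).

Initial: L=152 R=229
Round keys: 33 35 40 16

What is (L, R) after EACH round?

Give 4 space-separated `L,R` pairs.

Answer: 229,20 20,38 38,227 227,17

Derivation:
Round 1 (k=33): L=229 R=20
Round 2 (k=35): L=20 R=38
Round 3 (k=40): L=38 R=227
Round 4 (k=16): L=227 R=17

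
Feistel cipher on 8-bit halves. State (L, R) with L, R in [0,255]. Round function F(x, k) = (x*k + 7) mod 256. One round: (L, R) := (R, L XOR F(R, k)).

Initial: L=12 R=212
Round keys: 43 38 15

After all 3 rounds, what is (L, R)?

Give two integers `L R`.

Answer: 213 45

Derivation:
Round 1 (k=43): L=212 R=175
Round 2 (k=38): L=175 R=213
Round 3 (k=15): L=213 R=45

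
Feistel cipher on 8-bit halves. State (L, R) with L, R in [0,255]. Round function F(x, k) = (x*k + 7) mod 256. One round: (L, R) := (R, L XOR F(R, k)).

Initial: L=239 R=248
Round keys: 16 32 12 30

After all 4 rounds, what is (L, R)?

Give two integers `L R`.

Round 1 (k=16): L=248 R=104
Round 2 (k=32): L=104 R=255
Round 3 (k=12): L=255 R=147
Round 4 (k=30): L=147 R=190

Answer: 147 190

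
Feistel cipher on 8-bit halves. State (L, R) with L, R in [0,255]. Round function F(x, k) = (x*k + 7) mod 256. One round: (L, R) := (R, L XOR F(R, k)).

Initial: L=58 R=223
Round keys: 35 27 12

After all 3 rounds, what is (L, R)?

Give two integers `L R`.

Answer: 206 17

Derivation:
Round 1 (k=35): L=223 R=190
Round 2 (k=27): L=190 R=206
Round 3 (k=12): L=206 R=17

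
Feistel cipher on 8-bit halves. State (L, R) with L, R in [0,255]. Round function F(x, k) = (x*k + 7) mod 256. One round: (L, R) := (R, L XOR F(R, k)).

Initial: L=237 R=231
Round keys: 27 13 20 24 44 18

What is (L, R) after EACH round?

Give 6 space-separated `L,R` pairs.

Answer: 231,137 137,27 27,170 170,236 236,61 61,189

Derivation:
Round 1 (k=27): L=231 R=137
Round 2 (k=13): L=137 R=27
Round 3 (k=20): L=27 R=170
Round 4 (k=24): L=170 R=236
Round 5 (k=44): L=236 R=61
Round 6 (k=18): L=61 R=189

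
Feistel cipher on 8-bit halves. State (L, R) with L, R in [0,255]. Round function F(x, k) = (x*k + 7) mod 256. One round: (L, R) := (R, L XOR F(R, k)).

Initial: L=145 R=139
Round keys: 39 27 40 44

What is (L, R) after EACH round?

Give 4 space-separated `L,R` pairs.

Answer: 139,165 165,229 229,106 106,218

Derivation:
Round 1 (k=39): L=139 R=165
Round 2 (k=27): L=165 R=229
Round 3 (k=40): L=229 R=106
Round 4 (k=44): L=106 R=218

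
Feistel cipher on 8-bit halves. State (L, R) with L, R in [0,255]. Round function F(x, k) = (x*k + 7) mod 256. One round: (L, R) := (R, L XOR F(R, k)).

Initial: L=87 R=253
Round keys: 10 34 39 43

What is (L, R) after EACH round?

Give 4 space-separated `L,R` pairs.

Answer: 253,190 190,190 190,71 71,74

Derivation:
Round 1 (k=10): L=253 R=190
Round 2 (k=34): L=190 R=190
Round 3 (k=39): L=190 R=71
Round 4 (k=43): L=71 R=74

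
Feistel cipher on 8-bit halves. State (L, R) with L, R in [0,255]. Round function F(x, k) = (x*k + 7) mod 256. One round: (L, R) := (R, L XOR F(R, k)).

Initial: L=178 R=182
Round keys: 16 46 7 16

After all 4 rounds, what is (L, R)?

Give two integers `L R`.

Answer: 49 236

Derivation:
Round 1 (k=16): L=182 R=213
Round 2 (k=46): L=213 R=251
Round 3 (k=7): L=251 R=49
Round 4 (k=16): L=49 R=236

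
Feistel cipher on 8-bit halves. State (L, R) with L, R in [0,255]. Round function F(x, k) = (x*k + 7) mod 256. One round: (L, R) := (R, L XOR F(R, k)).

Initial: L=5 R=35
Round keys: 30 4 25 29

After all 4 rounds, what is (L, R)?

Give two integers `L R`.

Answer: 191 30

Derivation:
Round 1 (k=30): L=35 R=36
Round 2 (k=4): L=36 R=180
Round 3 (k=25): L=180 R=191
Round 4 (k=29): L=191 R=30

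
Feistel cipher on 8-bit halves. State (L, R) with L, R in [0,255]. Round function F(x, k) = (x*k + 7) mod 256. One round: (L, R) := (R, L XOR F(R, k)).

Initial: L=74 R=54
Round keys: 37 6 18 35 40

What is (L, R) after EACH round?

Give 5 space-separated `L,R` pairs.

Answer: 54,159 159,247 247,250 250,194 194,173

Derivation:
Round 1 (k=37): L=54 R=159
Round 2 (k=6): L=159 R=247
Round 3 (k=18): L=247 R=250
Round 4 (k=35): L=250 R=194
Round 5 (k=40): L=194 R=173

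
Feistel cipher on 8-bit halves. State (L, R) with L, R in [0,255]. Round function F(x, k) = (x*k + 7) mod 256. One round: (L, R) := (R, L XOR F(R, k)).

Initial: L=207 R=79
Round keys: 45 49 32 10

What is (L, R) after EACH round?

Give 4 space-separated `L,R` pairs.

Round 1 (k=45): L=79 R=37
Round 2 (k=49): L=37 R=83
Round 3 (k=32): L=83 R=66
Round 4 (k=10): L=66 R=200

Answer: 79,37 37,83 83,66 66,200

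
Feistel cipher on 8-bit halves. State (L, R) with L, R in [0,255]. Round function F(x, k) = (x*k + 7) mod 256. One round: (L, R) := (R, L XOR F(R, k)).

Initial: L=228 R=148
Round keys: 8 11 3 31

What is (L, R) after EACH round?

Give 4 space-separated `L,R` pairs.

Round 1 (k=8): L=148 R=67
Round 2 (k=11): L=67 R=124
Round 3 (k=3): L=124 R=56
Round 4 (k=31): L=56 R=179

Answer: 148,67 67,124 124,56 56,179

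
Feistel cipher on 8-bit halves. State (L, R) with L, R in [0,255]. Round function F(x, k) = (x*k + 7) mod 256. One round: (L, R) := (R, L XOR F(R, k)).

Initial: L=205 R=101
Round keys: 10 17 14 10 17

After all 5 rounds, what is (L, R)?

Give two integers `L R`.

Answer: 35 197

Derivation:
Round 1 (k=10): L=101 R=52
Round 2 (k=17): L=52 R=30
Round 3 (k=14): L=30 R=159
Round 4 (k=10): L=159 R=35
Round 5 (k=17): L=35 R=197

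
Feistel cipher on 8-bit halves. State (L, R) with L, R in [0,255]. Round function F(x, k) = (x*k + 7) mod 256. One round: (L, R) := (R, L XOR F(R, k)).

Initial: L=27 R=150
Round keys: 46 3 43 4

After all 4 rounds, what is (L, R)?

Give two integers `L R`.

Round 1 (k=46): L=150 R=224
Round 2 (k=3): L=224 R=49
Round 3 (k=43): L=49 R=162
Round 4 (k=4): L=162 R=190

Answer: 162 190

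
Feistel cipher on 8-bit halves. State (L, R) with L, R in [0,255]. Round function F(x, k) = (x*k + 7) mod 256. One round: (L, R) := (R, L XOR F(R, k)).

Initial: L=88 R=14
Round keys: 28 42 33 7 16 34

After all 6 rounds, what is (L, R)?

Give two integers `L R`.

Answer: 106 42

Derivation:
Round 1 (k=28): L=14 R=215
Round 2 (k=42): L=215 R=67
Round 3 (k=33): L=67 R=125
Round 4 (k=7): L=125 R=49
Round 5 (k=16): L=49 R=106
Round 6 (k=34): L=106 R=42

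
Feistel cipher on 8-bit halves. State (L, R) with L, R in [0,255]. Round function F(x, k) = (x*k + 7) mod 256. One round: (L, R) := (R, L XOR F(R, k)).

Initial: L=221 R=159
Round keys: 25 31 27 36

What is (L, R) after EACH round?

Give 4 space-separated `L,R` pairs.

Answer: 159,83 83,139 139,227 227,120

Derivation:
Round 1 (k=25): L=159 R=83
Round 2 (k=31): L=83 R=139
Round 3 (k=27): L=139 R=227
Round 4 (k=36): L=227 R=120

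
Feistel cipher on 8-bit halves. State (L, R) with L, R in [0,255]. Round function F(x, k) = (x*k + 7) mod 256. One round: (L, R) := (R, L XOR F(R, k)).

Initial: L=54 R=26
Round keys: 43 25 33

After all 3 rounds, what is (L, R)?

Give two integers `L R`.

Answer: 56 108

Derivation:
Round 1 (k=43): L=26 R=83
Round 2 (k=25): L=83 R=56
Round 3 (k=33): L=56 R=108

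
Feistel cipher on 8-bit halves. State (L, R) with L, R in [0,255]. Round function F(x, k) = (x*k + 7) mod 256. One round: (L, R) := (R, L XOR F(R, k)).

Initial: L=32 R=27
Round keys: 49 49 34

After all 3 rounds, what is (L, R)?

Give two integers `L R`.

Round 1 (k=49): L=27 R=18
Round 2 (k=49): L=18 R=98
Round 3 (k=34): L=98 R=25

Answer: 98 25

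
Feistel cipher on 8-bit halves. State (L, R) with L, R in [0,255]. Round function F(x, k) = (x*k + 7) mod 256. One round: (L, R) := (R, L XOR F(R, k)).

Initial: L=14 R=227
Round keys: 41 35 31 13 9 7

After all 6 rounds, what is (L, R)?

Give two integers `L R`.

Answer: 94 175

Derivation:
Round 1 (k=41): L=227 R=108
Round 2 (k=35): L=108 R=40
Round 3 (k=31): L=40 R=179
Round 4 (k=13): L=179 R=54
Round 5 (k=9): L=54 R=94
Round 6 (k=7): L=94 R=175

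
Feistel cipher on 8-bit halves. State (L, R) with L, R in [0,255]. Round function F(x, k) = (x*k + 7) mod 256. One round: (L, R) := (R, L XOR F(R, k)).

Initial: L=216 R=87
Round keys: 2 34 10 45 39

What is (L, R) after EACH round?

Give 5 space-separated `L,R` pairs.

Round 1 (k=2): L=87 R=109
Round 2 (k=34): L=109 R=214
Round 3 (k=10): L=214 R=14
Round 4 (k=45): L=14 R=171
Round 5 (k=39): L=171 R=26

Answer: 87,109 109,214 214,14 14,171 171,26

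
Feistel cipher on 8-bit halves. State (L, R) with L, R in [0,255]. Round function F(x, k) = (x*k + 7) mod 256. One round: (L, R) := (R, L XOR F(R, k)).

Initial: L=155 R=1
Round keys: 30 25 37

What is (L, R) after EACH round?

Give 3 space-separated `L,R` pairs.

Round 1 (k=30): L=1 R=190
Round 2 (k=25): L=190 R=148
Round 3 (k=37): L=148 R=213

Answer: 1,190 190,148 148,213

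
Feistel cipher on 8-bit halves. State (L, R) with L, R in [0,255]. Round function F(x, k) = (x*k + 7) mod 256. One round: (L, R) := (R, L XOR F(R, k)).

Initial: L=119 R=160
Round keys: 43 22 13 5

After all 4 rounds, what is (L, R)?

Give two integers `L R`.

Answer: 178 70

Derivation:
Round 1 (k=43): L=160 R=144
Round 2 (k=22): L=144 R=199
Round 3 (k=13): L=199 R=178
Round 4 (k=5): L=178 R=70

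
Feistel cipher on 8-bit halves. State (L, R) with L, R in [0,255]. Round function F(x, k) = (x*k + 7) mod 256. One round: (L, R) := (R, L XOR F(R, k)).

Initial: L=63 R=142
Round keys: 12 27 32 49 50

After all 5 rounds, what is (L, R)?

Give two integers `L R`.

Answer: 183 114

Derivation:
Round 1 (k=12): L=142 R=144
Round 2 (k=27): L=144 R=185
Round 3 (k=32): L=185 R=183
Round 4 (k=49): L=183 R=183
Round 5 (k=50): L=183 R=114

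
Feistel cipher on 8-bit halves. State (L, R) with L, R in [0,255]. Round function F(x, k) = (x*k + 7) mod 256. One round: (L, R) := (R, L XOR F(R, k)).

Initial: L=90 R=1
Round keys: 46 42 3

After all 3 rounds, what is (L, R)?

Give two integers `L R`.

Answer: 60 212

Derivation:
Round 1 (k=46): L=1 R=111
Round 2 (k=42): L=111 R=60
Round 3 (k=3): L=60 R=212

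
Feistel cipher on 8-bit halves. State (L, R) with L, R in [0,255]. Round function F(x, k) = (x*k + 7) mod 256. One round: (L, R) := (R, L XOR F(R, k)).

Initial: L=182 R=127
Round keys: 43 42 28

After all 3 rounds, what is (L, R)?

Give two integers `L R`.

Answer: 20 221

Derivation:
Round 1 (k=43): L=127 R=234
Round 2 (k=42): L=234 R=20
Round 3 (k=28): L=20 R=221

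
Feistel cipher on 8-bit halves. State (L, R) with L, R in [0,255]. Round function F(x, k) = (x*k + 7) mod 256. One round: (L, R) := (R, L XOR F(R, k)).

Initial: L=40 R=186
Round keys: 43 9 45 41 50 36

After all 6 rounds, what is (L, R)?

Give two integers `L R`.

Answer: 177 210

Derivation:
Round 1 (k=43): L=186 R=109
Round 2 (k=9): L=109 R=102
Round 3 (k=45): L=102 R=152
Round 4 (k=41): L=152 R=57
Round 5 (k=50): L=57 R=177
Round 6 (k=36): L=177 R=210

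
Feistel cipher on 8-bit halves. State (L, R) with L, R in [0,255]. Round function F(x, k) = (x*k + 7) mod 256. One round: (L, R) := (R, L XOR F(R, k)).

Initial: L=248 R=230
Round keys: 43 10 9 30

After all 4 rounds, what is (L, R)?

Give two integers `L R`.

Answer: 199 142

Derivation:
Round 1 (k=43): L=230 R=81
Round 2 (k=10): L=81 R=215
Round 3 (k=9): L=215 R=199
Round 4 (k=30): L=199 R=142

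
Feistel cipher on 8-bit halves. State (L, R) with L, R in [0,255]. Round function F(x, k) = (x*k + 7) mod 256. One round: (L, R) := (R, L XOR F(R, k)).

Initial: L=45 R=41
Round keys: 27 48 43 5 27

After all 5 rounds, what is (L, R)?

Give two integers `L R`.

Round 1 (k=27): L=41 R=119
Round 2 (k=48): L=119 R=126
Round 3 (k=43): L=126 R=70
Round 4 (k=5): L=70 R=27
Round 5 (k=27): L=27 R=166

Answer: 27 166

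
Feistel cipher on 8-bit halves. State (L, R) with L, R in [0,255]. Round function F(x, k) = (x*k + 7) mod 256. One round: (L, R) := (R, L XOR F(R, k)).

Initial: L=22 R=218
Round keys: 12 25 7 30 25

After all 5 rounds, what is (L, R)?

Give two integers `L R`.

Round 1 (k=12): L=218 R=41
Round 2 (k=25): L=41 R=210
Round 3 (k=7): L=210 R=236
Round 4 (k=30): L=236 R=125
Round 5 (k=25): L=125 R=208

Answer: 125 208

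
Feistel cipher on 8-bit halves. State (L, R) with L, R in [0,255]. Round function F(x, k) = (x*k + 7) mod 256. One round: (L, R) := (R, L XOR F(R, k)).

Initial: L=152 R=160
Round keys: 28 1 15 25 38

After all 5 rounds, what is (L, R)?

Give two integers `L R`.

Round 1 (k=28): L=160 R=31
Round 2 (k=1): L=31 R=134
Round 3 (k=15): L=134 R=254
Round 4 (k=25): L=254 R=83
Round 5 (k=38): L=83 R=167

Answer: 83 167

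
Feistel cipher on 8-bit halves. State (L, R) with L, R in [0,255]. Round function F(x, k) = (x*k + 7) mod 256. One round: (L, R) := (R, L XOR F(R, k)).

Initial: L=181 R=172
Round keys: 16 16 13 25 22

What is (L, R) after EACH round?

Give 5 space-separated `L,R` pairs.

Round 1 (k=16): L=172 R=114
Round 2 (k=16): L=114 R=139
Round 3 (k=13): L=139 R=100
Round 4 (k=25): L=100 R=64
Round 5 (k=22): L=64 R=227

Answer: 172,114 114,139 139,100 100,64 64,227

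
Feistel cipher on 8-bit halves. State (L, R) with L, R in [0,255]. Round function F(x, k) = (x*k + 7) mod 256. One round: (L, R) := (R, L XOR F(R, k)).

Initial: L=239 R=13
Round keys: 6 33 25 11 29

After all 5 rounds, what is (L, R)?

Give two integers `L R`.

Round 1 (k=6): L=13 R=186
Round 2 (k=33): L=186 R=12
Round 3 (k=25): L=12 R=137
Round 4 (k=11): L=137 R=230
Round 5 (k=29): L=230 R=156

Answer: 230 156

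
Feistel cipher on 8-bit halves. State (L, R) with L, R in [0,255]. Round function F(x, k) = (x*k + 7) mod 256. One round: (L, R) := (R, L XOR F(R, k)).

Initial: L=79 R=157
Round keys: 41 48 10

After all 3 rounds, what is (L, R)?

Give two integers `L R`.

Round 1 (k=41): L=157 R=99
Round 2 (k=48): L=99 R=10
Round 3 (k=10): L=10 R=8

Answer: 10 8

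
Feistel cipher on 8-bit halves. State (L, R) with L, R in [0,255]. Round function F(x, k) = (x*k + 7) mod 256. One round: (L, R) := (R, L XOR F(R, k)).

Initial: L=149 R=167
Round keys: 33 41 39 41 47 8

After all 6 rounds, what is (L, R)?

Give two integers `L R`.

Answer: 123 218

Derivation:
Round 1 (k=33): L=167 R=27
Round 2 (k=41): L=27 R=253
Round 3 (k=39): L=253 R=137
Round 4 (k=41): L=137 R=5
Round 5 (k=47): L=5 R=123
Round 6 (k=8): L=123 R=218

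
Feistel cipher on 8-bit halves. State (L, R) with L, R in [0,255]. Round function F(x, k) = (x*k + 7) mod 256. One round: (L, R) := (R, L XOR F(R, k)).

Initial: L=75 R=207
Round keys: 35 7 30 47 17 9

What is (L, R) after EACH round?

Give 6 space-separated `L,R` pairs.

Answer: 207,31 31,47 47,150 150,190 190,51 51,108

Derivation:
Round 1 (k=35): L=207 R=31
Round 2 (k=7): L=31 R=47
Round 3 (k=30): L=47 R=150
Round 4 (k=47): L=150 R=190
Round 5 (k=17): L=190 R=51
Round 6 (k=9): L=51 R=108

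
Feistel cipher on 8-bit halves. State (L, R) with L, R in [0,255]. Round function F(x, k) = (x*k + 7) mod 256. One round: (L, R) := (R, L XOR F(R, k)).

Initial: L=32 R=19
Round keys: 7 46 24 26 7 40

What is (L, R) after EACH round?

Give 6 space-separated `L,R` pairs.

Answer: 19,172 172,252 252,11 11,217 217,253 253,86

Derivation:
Round 1 (k=7): L=19 R=172
Round 2 (k=46): L=172 R=252
Round 3 (k=24): L=252 R=11
Round 4 (k=26): L=11 R=217
Round 5 (k=7): L=217 R=253
Round 6 (k=40): L=253 R=86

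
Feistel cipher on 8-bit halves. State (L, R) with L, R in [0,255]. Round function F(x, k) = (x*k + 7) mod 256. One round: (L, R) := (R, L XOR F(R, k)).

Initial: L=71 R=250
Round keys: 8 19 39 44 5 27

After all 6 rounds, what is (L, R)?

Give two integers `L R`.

Answer: 243 250

Derivation:
Round 1 (k=8): L=250 R=144
Round 2 (k=19): L=144 R=77
Round 3 (k=39): L=77 R=82
Round 4 (k=44): L=82 R=82
Round 5 (k=5): L=82 R=243
Round 6 (k=27): L=243 R=250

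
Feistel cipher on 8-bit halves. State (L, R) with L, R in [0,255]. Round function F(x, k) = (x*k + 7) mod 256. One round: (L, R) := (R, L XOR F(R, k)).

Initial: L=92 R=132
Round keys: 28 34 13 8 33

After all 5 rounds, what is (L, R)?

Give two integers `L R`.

Round 1 (k=28): L=132 R=43
Round 2 (k=34): L=43 R=57
Round 3 (k=13): L=57 R=199
Round 4 (k=8): L=199 R=6
Round 5 (k=33): L=6 R=10

Answer: 6 10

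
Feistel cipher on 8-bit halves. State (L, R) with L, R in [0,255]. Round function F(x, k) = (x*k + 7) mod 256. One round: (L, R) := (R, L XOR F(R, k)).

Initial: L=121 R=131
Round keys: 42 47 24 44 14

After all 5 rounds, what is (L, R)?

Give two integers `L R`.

Round 1 (k=42): L=131 R=252
Round 2 (k=47): L=252 R=200
Round 3 (k=24): L=200 R=59
Round 4 (k=44): L=59 R=227
Round 5 (k=14): L=227 R=74

Answer: 227 74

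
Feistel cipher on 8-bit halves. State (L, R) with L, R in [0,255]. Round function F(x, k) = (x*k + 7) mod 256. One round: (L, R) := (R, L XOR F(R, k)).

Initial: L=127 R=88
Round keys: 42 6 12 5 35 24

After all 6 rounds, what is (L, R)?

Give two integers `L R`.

Round 1 (k=42): L=88 R=8
Round 2 (k=6): L=8 R=111
Round 3 (k=12): L=111 R=51
Round 4 (k=5): L=51 R=105
Round 5 (k=35): L=105 R=81
Round 6 (k=24): L=81 R=246

Answer: 81 246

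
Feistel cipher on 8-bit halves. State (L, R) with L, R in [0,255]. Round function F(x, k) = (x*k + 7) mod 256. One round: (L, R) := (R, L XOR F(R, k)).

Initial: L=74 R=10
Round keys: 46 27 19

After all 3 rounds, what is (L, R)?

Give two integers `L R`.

Answer: 32 254

Derivation:
Round 1 (k=46): L=10 R=153
Round 2 (k=27): L=153 R=32
Round 3 (k=19): L=32 R=254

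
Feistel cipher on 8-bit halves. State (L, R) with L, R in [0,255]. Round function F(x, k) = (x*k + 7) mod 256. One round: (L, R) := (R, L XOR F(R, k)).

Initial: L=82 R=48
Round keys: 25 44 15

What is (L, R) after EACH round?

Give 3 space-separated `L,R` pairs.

Round 1 (k=25): L=48 R=229
Round 2 (k=44): L=229 R=83
Round 3 (k=15): L=83 R=1

Answer: 48,229 229,83 83,1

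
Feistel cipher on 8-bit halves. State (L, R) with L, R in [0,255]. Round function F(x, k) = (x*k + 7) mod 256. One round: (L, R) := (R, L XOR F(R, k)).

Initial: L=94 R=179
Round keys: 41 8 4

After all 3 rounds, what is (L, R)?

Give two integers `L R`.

Round 1 (k=41): L=179 R=236
Round 2 (k=8): L=236 R=212
Round 3 (k=4): L=212 R=187

Answer: 212 187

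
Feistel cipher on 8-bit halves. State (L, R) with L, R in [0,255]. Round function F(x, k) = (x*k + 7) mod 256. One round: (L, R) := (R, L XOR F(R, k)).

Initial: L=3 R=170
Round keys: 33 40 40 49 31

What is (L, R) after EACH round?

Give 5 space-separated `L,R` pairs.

Round 1 (k=33): L=170 R=242
Round 2 (k=40): L=242 R=125
Round 3 (k=40): L=125 R=125
Round 4 (k=49): L=125 R=137
Round 5 (k=31): L=137 R=227

Answer: 170,242 242,125 125,125 125,137 137,227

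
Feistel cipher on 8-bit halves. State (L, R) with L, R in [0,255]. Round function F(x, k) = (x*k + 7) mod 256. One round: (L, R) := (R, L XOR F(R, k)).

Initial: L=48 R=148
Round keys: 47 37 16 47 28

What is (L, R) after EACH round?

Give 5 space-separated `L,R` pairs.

Round 1 (k=47): L=148 R=3
Round 2 (k=37): L=3 R=226
Round 3 (k=16): L=226 R=36
Round 4 (k=47): L=36 R=65
Round 5 (k=28): L=65 R=7

Answer: 148,3 3,226 226,36 36,65 65,7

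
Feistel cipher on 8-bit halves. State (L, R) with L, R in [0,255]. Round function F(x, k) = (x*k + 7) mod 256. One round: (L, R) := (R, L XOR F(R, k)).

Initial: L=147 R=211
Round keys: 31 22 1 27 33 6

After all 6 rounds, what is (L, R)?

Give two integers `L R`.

Answer: 244 156

Derivation:
Round 1 (k=31): L=211 R=7
Round 2 (k=22): L=7 R=114
Round 3 (k=1): L=114 R=126
Round 4 (k=27): L=126 R=35
Round 5 (k=33): L=35 R=244
Round 6 (k=6): L=244 R=156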